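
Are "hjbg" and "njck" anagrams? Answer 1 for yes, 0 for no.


Strings: "hjbg", "njck"
Sorted first:  bghj
Sorted second: cjkn
Differ at position 0: 'b' vs 'c' => not anagrams

0


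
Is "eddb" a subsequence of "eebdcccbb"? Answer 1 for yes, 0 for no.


Check if "eddb" is a subsequence of "eebdcccbb"
Greedy scan:
  Position 0 ('e'): matches sub[0] = 'e'
  Position 1 ('e'): no match needed
  Position 2 ('b'): no match needed
  Position 3 ('d'): matches sub[1] = 'd'
  Position 4 ('c'): no match needed
  Position 5 ('c'): no match needed
  Position 6 ('c'): no match needed
  Position 7 ('b'): no match needed
  Position 8 ('b'): no match needed
Only matched 2/4 characters => not a subsequence

0


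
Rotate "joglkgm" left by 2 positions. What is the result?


Input: "joglkgm", rotate left by 2
First 2 characters: "jo"
Remaining characters: "glkgm"
Concatenate remaining + first: "glkgm" + "jo" = "glkgmjo"

glkgmjo


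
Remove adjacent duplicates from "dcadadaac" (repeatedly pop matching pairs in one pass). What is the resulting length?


Input: dcadadaac
Stack-based adjacent duplicate removal:
  Read 'd': push. Stack: d
  Read 'c': push. Stack: dc
  Read 'a': push. Stack: dca
  Read 'd': push. Stack: dcad
  Read 'a': push. Stack: dcada
  Read 'd': push. Stack: dcadad
  Read 'a': push. Stack: dcadada
  Read 'a': matches stack top 'a' => pop. Stack: dcadad
  Read 'c': push. Stack: dcadadc
Final stack: "dcadadc" (length 7)

7


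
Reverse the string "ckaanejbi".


Input: ckaanejbi
Reading characters right to left:
  Position 8: 'i'
  Position 7: 'b'
  Position 6: 'j'
  Position 5: 'e'
  Position 4: 'n'
  Position 3: 'a'
  Position 2: 'a'
  Position 1: 'k'
  Position 0: 'c'
Reversed: ibjenaakc

ibjenaakc


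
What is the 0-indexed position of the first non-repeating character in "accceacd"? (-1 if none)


Input: accceacd
Character frequencies:
  'a': 2
  'c': 4
  'd': 1
  'e': 1
Scanning left to right for freq == 1:
  Position 0 ('a'): freq=2, skip
  Position 1 ('c'): freq=4, skip
  Position 2 ('c'): freq=4, skip
  Position 3 ('c'): freq=4, skip
  Position 4 ('e'): unique! => answer = 4

4


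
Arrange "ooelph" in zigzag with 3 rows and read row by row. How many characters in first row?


Zigzag "ooelph" into 3 rows:
Placing characters:
  'o' => row 0
  'o' => row 1
  'e' => row 2
  'l' => row 1
  'p' => row 0
  'h' => row 1
Rows:
  Row 0: "op"
  Row 1: "olh"
  Row 2: "e"
First row length: 2

2


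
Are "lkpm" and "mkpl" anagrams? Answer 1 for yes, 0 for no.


Strings: "lkpm", "mkpl"
Sorted first:  klmp
Sorted second: klmp
Sorted forms match => anagrams

1


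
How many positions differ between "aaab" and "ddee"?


Comparing "aaab" and "ddee" position by position:
  Position 0: 'a' vs 'd' => DIFFER
  Position 1: 'a' vs 'd' => DIFFER
  Position 2: 'a' vs 'e' => DIFFER
  Position 3: 'b' vs 'e' => DIFFER
Positions that differ: 4

4


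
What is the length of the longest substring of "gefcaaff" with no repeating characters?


Input: "gefcaaff"
Sliding window (track last position of each char):
  Position 0 ('g'): window [0,0] length 1 -- new best
  Position 1 ('e'): window [0,1] length 2 -- new best
  Position 2 ('f'): window [0,2] length 3 -- new best
  Position 3 ('c'): window [0,3] length 4 -- new best
  Position 4 ('a'): window [0,4] length 5 -- new best
  Position 5 ('a'): repeat (last at 4), move window start to 5
  Position 5 ('a'): window [5,5] length 1
  Position 6 ('f'): window [5,6] length 2
  Position 7 ('f'): repeat (last at 6), move window start to 7
  Position 7 ('f'): window [7,7] length 1
Longest substring with no repeats: "gefca" with length 5

5


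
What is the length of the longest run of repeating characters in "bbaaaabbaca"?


Input: "bbaaaabbaca"
Scanning for longest run:
  Position 1 ('b'): continues run of 'b', length=2
  Position 2 ('a'): new char, reset run to 1
  Position 3 ('a'): continues run of 'a', length=2
  Position 4 ('a'): continues run of 'a', length=3
  Position 5 ('a'): continues run of 'a', length=4
  Position 6 ('b'): new char, reset run to 1
  Position 7 ('b'): continues run of 'b', length=2
  Position 8 ('a'): new char, reset run to 1
  Position 9 ('c'): new char, reset run to 1
  Position 10 ('a'): new char, reset run to 1
Longest run: 'a' with length 4

4


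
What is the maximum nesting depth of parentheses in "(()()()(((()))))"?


Input: "(()()()(((()))))"
Tracking depth:
  Position 0 '(': depth becomes 1
  Position 1 '(': depth becomes 2
  Position 2 ')': depth becomes 1
  Position 3 '(': depth becomes 2
  Position 4 ')': depth becomes 1
  Position 5 '(': depth becomes 2
  Position 6 ')': depth becomes 1
  Position 7 '(': depth becomes 2
  Position 8 '(': depth becomes 3
  Position 9 '(': depth becomes 4
  Position 10 '(': depth becomes 5
  Position 11 ')': depth becomes 4
  Position 12 ')': depth becomes 3
  Position 13 ')': depth becomes 2
  Position 14 ')': depth becomes 1
  Position 15 ')': depth becomes 0
Maximum depth reached: 5

5


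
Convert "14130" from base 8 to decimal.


Input: "14130" in base 8
Positional expansion:
  Digit '1' (value 1) x 8^4 = 4096
  Digit '4' (value 4) x 8^3 = 2048
  Digit '1' (value 1) x 8^2 = 64
  Digit '3' (value 3) x 8^1 = 24
  Digit '0' (value 0) x 8^0 = 0
Sum = 6232

6232


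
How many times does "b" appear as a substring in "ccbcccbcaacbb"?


Searching for "b" in "ccbcccbcaacbb"
Scanning each position:
  Position 0: "c" => no
  Position 1: "c" => no
  Position 2: "b" => MATCH
  Position 3: "c" => no
  Position 4: "c" => no
  Position 5: "c" => no
  Position 6: "b" => MATCH
  Position 7: "c" => no
  Position 8: "a" => no
  Position 9: "a" => no
  Position 10: "c" => no
  Position 11: "b" => MATCH
  Position 12: "b" => MATCH
Total occurrences: 4

4


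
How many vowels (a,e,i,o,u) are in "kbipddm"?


Input: kbipddm
Checking each character:
  'k' at position 0: consonant
  'b' at position 1: consonant
  'i' at position 2: vowel (running total: 1)
  'p' at position 3: consonant
  'd' at position 4: consonant
  'd' at position 5: consonant
  'm' at position 6: consonant
Total vowels: 1

1


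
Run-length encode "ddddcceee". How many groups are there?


Input: ddddcceee
Scanning for consecutive runs:
  Group 1: 'd' x 4 (positions 0-3)
  Group 2: 'c' x 2 (positions 4-5)
  Group 3: 'e' x 3 (positions 6-8)
Total groups: 3

3


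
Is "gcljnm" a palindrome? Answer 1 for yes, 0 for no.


Input: gcljnm
Reversed: mnjlcg
  Compare pos 0 ('g') with pos 5 ('m'): MISMATCH
  Compare pos 1 ('c') with pos 4 ('n'): MISMATCH
  Compare pos 2 ('l') with pos 3 ('j'): MISMATCH
Result: not a palindrome

0


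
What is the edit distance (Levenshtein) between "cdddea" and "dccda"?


Computing edit distance: "cdddea" -> "dccda"
DP table:
           d    c    c    d    a
      0    1    2    3    4    5
  c   1    1    1    2    3    4
  d   2    1    2    2    2    3
  d   3    2    2    3    2    3
  d   4    3    3    3    3    3
  e   5    4    4    4    4    4
  a   6    5    5    5    5    4
Edit distance = dp[6][5] = 4

4


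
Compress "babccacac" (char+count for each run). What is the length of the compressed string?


Input: babccacac
Runs:
  'b' x 1 => "b1"
  'a' x 1 => "a1"
  'b' x 1 => "b1"
  'c' x 2 => "c2"
  'a' x 1 => "a1"
  'c' x 1 => "c1"
  'a' x 1 => "a1"
  'c' x 1 => "c1"
Compressed: "b1a1b1c2a1c1a1c1"
Compressed length: 16

16


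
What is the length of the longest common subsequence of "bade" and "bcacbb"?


LCS of "bade" and "bcacbb"
DP table:
           b    c    a    c    b    b
      0    0    0    0    0    0    0
  b   0    1    1    1    1    1    1
  a   0    1    1    2    2    2    2
  d   0    1    1    2    2    2    2
  e   0    1    1    2    2    2    2
LCS length = dp[4][6] = 2

2


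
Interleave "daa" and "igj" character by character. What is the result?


Interleaving "daa" and "igj":
  Position 0: 'd' from first, 'i' from second => "di"
  Position 1: 'a' from first, 'g' from second => "ag"
  Position 2: 'a' from first, 'j' from second => "aj"
Result: diagaj

diagaj


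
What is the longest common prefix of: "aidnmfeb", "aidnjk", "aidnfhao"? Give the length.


Words: aidnmfeb, aidnjk, aidnfhao
  Position 0: all 'a' => match
  Position 1: all 'i' => match
  Position 2: all 'd' => match
  Position 3: all 'n' => match
  Position 4: ('m', 'j', 'f') => mismatch, stop
LCP = "aidn" (length 4)

4


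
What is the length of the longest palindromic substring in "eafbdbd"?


Input: "eafbdbd"
Checking substrings for palindromes:
  [3:6] "bdb" (len 3) => palindrome
  [4:7] "dbd" (len 3) => palindrome
Longest palindromic substring: "bdb" with length 3

3


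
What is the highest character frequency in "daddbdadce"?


Input: daddbdadce
Character counts:
  'a': 2
  'b': 1
  'c': 1
  'd': 5
  'e': 1
Maximum frequency: 5

5


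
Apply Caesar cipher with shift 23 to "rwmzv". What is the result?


Caesar cipher: shift "rwmzv" by 23
  'r' (pos 17) + 23 = pos 14 = 'o'
  'w' (pos 22) + 23 = pos 19 = 't'
  'm' (pos 12) + 23 = pos 9 = 'j'
  'z' (pos 25) + 23 = pos 22 = 'w'
  'v' (pos 21) + 23 = pos 18 = 's'
Result: otjws

otjws


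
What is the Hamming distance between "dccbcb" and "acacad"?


Comparing "dccbcb" and "acacad" position by position:
  Position 0: 'd' vs 'a' => differ
  Position 1: 'c' vs 'c' => same
  Position 2: 'c' vs 'a' => differ
  Position 3: 'b' vs 'c' => differ
  Position 4: 'c' vs 'a' => differ
  Position 5: 'b' vs 'd' => differ
Total differences (Hamming distance): 5

5


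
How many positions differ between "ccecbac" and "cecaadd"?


Comparing "ccecbac" and "cecaadd" position by position:
  Position 0: 'c' vs 'c' => same
  Position 1: 'c' vs 'e' => DIFFER
  Position 2: 'e' vs 'c' => DIFFER
  Position 3: 'c' vs 'a' => DIFFER
  Position 4: 'b' vs 'a' => DIFFER
  Position 5: 'a' vs 'd' => DIFFER
  Position 6: 'c' vs 'd' => DIFFER
Positions that differ: 6

6


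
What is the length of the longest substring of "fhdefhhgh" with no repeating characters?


Input: "fhdefhhgh"
Sliding window (track last position of each char):
  Position 0 ('f'): window [0,0] length 1 -- new best
  Position 1 ('h'): window [0,1] length 2 -- new best
  Position 2 ('d'): window [0,2] length 3 -- new best
  Position 3 ('e'): window [0,3] length 4 -- new best
  Position 4 ('f'): repeat (last at 0), move window start to 1
  Position 4 ('f'): window [1,4] length 4
  Position 5 ('h'): repeat (last at 1), move window start to 2
  Position 5 ('h'): window [2,5] length 4
  Position 6 ('h'): repeat (last at 5), move window start to 6
  Position 6 ('h'): window [6,6] length 1
  Position 7 ('g'): window [6,7] length 2
  Position 8 ('h'): repeat (last at 6), move window start to 7
  Position 8 ('h'): window [7,8] length 2
Longest substring with no repeats: "fhde" with length 4

4


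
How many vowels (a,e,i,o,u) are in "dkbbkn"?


Input: dkbbkn
Checking each character:
  'd' at position 0: consonant
  'k' at position 1: consonant
  'b' at position 2: consonant
  'b' at position 3: consonant
  'k' at position 4: consonant
  'n' at position 5: consonant
Total vowels: 0

0


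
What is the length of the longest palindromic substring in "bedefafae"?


Input: "bedefafae"
Checking substrings for palindromes:
  [1:4] "ede" (len 3) => palindrome
  [4:7] "faf" (len 3) => palindrome
  [5:8] "afa" (len 3) => palindrome
Longest palindromic substring: "ede" with length 3

3


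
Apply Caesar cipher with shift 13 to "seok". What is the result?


Caesar cipher: shift "seok" by 13
  's' (pos 18) + 13 = pos 5 = 'f'
  'e' (pos 4) + 13 = pos 17 = 'r'
  'o' (pos 14) + 13 = pos 1 = 'b'
  'k' (pos 10) + 13 = pos 23 = 'x'
Result: frbx

frbx


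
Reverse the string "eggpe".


Input: eggpe
Reading characters right to left:
  Position 4: 'e'
  Position 3: 'p'
  Position 2: 'g'
  Position 1: 'g'
  Position 0: 'e'
Reversed: epgge

epgge


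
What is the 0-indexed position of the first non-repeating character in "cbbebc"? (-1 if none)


Input: cbbebc
Character frequencies:
  'b': 3
  'c': 2
  'e': 1
Scanning left to right for freq == 1:
  Position 0 ('c'): freq=2, skip
  Position 1 ('b'): freq=3, skip
  Position 2 ('b'): freq=3, skip
  Position 3 ('e'): unique! => answer = 3

3


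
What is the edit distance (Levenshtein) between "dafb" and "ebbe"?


Computing edit distance: "dafb" -> "ebbe"
DP table:
           e    b    b    e
      0    1    2    3    4
  d   1    1    2    3    4
  a   2    2    2    3    4
  f   3    3    3    3    4
  b   4    4    3    3    4
Edit distance = dp[4][4] = 4

4


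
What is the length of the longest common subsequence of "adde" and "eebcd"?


LCS of "adde" and "eebcd"
DP table:
           e    e    b    c    d
      0    0    0    0    0    0
  a   0    0    0    0    0    0
  d   0    0    0    0    0    1
  d   0    0    0    0    0    1
  e   0    1    1    1    1    1
LCS length = dp[4][5] = 1

1


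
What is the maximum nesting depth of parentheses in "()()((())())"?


Input: "()()((())())"
Tracking depth:
  Position 0 '(': depth becomes 1
  Position 1 ')': depth becomes 0
  Position 2 '(': depth becomes 1
  Position 3 ')': depth becomes 0
  Position 4 '(': depth becomes 1
  Position 5 '(': depth becomes 2
  Position 6 '(': depth becomes 3
  Position 7 ')': depth becomes 2
  Position 8 ')': depth becomes 1
  Position 9 '(': depth becomes 2
  Position 10 ')': depth becomes 1
  Position 11 ')': depth becomes 0
Maximum depth reached: 3

3


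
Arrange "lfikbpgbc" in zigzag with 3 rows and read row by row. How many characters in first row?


Zigzag "lfikbpgbc" into 3 rows:
Placing characters:
  'l' => row 0
  'f' => row 1
  'i' => row 2
  'k' => row 1
  'b' => row 0
  'p' => row 1
  'g' => row 2
  'b' => row 1
  'c' => row 0
Rows:
  Row 0: "lbc"
  Row 1: "fkpb"
  Row 2: "ig"
First row length: 3

3


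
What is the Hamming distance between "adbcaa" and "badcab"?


Comparing "adbcaa" and "badcab" position by position:
  Position 0: 'a' vs 'b' => differ
  Position 1: 'd' vs 'a' => differ
  Position 2: 'b' vs 'd' => differ
  Position 3: 'c' vs 'c' => same
  Position 4: 'a' vs 'a' => same
  Position 5: 'a' vs 'b' => differ
Total differences (Hamming distance): 4

4


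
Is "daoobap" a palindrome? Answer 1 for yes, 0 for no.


Input: daoobap
Reversed: pabooad
  Compare pos 0 ('d') with pos 6 ('p'): MISMATCH
  Compare pos 1 ('a') with pos 5 ('a'): match
  Compare pos 2 ('o') with pos 4 ('b'): MISMATCH
Result: not a palindrome

0


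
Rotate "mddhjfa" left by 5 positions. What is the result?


Input: "mddhjfa", rotate left by 5
First 5 characters: "mddhj"
Remaining characters: "fa"
Concatenate remaining + first: "fa" + "mddhj" = "famddhj"

famddhj


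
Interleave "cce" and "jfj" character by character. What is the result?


Interleaving "cce" and "jfj":
  Position 0: 'c' from first, 'j' from second => "cj"
  Position 1: 'c' from first, 'f' from second => "cf"
  Position 2: 'e' from first, 'j' from second => "ej"
Result: cjcfej

cjcfej


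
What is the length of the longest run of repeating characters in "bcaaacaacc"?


Input: "bcaaacaacc"
Scanning for longest run:
  Position 1 ('c'): new char, reset run to 1
  Position 2 ('a'): new char, reset run to 1
  Position 3 ('a'): continues run of 'a', length=2
  Position 4 ('a'): continues run of 'a', length=3
  Position 5 ('c'): new char, reset run to 1
  Position 6 ('a'): new char, reset run to 1
  Position 7 ('a'): continues run of 'a', length=2
  Position 8 ('c'): new char, reset run to 1
  Position 9 ('c'): continues run of 'c', length=2
Longest run: 'a' with length 3

3


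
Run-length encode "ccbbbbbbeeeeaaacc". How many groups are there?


Input: ccbbbbbbeeeeaaacc
Scanning for consecutive runs:
  Group 1: 'c' x 2 (positions 0-1)
  Group 2: 'b' x 6 (positions 2-7)
  Group 3: 'e' x 4 (positions 8-11)
  Group 4: 'a' x 3 (positions 12-14)
  Group 5: 'c' x 2 (positions 15-16)
Total groups: 5

5


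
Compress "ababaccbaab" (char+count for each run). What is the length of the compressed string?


Input: ababaccbaab
Runs:
  'a' x 1 => "a1"
  'b' x 1 => "b1"
  'a' x 1 => "a1"
  'b' x 1 => "b1"
  'a' x 1 => "a1"
  'c' x 2 => "c2"
  'b' x 1 => "b1"
  'a' x 2 => "a2"
  'b' x 1 => "b1"
Compressed: "a1b1a1b1a1c2b1a2b1"
Compressed length: 18

18


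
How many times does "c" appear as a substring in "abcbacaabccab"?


Searching for "c" in "abcbacaabccab"
Scanning each position:
  Position 0: "a" => no
  Position 1: "b" => no
  Position 2: "c" => MATCH
  Position 3: "b" => no
  Position 4: "a" => no
  Position 5: "c" => MATCH
  Position 6: "a" => no
  Position 7: "a" => no
  Position 8: "b" => no
  Position 9: "c" => MATCH
  Position 10: "c" => MATCH
  Position 11: "a" => no
  Position 12: "b" => no
Total occurrences: 4

4


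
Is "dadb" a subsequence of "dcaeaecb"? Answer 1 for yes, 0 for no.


Check if "dadb" is a subsequence of "dcaeaecb"
Greedy scan:
  Position 0 ('d'): matches sub[0] = 'd'
  Position 1 ('c'): no match needed
  Position 2 ('a'): matches sub[1] = 'a'
  Position 3 ('e'): no match needed
  Position 4 ('a'): no match needed
  Position 5 ('e'): no match needed
  Position 6 ('c'): no match needed
  Position 7 ('b'): no match needed
Only matched 2/4 characters => not a subsequence

0


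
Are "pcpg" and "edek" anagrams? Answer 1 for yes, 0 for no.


Strings: "pcpg", "edek"
Sorted first:  cgpp
Sorted second: deek
Differ at position 0: 'c' vs 'd' => not anagrams

0


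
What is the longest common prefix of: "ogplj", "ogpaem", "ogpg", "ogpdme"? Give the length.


Words: ogplj, ogpaem, ogpg, ogpdme
  Position 0: all 'o' => match
  Position 1: all 'g' => match
  Position 2: all 'p' => match
  Position 3: ('l', 'a', 'g', 'd') => mismatch, stop
LCP = "ogp" (length 3)

3


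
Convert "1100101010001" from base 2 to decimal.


Input: "1100101010001" in base 2
Positional expansion:
  Digit '1' (value 1) x 2^12 = 4096
  Digit '1' (value 1) x 2^11 = 2048
  Digit '0' (value 0) x 2^10 = 0
  Digit '0' (value 0) x 2^9 = 0
  Digit '1' (value 1) x 2^8 = 256
  Digit '0' (value 0) x 2^7 = 0
  Digit '1' (value 1) x 2^6 = 64
  Digit '0' (value 0) x 2^5 = 0
  Digit '1' (value 1) x 2^4 = 16
  Digit '0' (value 0) x 2^3 = 0
  Digit '0' (value 0) x 2^2 = 0
  Digit '0' (value 0) x 2^1 = 0
  Digit '1' (value 1) x 2^0 = 1
Sum = 6481

6481


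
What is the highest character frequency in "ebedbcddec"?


Input: ebedbcddec
Character counts:
  'b': 2
  'c': 2
  'd': 3
  'e': 3
Maximum frequency: 3

3


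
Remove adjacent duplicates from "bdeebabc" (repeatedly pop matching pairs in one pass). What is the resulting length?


Input: bdeebabc
Stack-based adjacent duplicate removal:
  Read 'b': push. Stack: b
  Read 'd': push. Stack: bd
  Read 'e': push. Stack: bde
  Read 'e': matches stack top 'e' => pop. Stack: bd
  Read 'b': push. Stack: bdb
  Read 'a': push. Stack: bdba
  Read 'b': push. Stack: bdbab
  Read 'c': push. Stack: bdbabc
Final stack: "bdbabc" (length 6)

6


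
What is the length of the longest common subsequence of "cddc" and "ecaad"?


LCS of "cddc" and "ecaad"
DP table:
           e    c    a    a    d
      0    0    0    0    0    0
  c   0    0    1    1    1    1
  d   0    0    1    1    1    2
  d   0    0    1    1    1    2
  c   0    0    1    1    1    2
LCS length = dp[4][5] = 2

2


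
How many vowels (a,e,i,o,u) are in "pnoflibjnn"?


Input: pnoflibjnn
Checking each character:
  'p' at position 0: consonant
  'n' at position 1: consonant
  'o' at position 2: vowel (running total: 1)
  'f' at position 3: consonant
  'l' at position 4: consonant
  'i' at position 5: vowel (running total: 2)
  'b' at position 6: consonant
  'j' at position 7: consonant
  'n' at position 8: consonant
  'n' at position 9: consonant
Total vowels: 2

2


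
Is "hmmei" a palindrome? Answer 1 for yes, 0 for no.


Input: hmmei
Reversed: iemmh
  Compare pos 0 ('h') with pos 4 ('i'): MISMATCH
  Compare pos 1 ('m') with pos 3 ('e'): MISMATCH
Result: not a palindrome

0


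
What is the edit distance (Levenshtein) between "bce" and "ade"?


Computing edit distance: "bce" -> "ade"
DP table:
           a    d    e
      0    1    2    3
  b   1    1    2    3
  c   2    2    2    3
  e   3    3    3    2
Edit distance = dp[3][3] = 2

2


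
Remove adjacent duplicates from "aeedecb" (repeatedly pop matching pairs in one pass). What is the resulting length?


Input: aeedecb
Stack-based adjacent duplicate removal:
  Read 'a': push. Stack: a
  Read 'e': push. Stack: ae
  Read 'e': matches stack top 'e' => pop. Stack: a
  Read 'd': push. Stack: ad
  Read 'e': push. Stack: ade
  Read 'c': push. Stack: adec
  Read 'b': push. Stack: adecb
Final stack: "adecb" (length 5)

5


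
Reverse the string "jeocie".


Input: jeocie
Reading characters right to left:
  Position 5: 'e'
  Position 4: 'i'
  Position 3: 'c'
  Position 2: 'o'
  Position 1: 'e'
  Position 0: 'j'
Reversed: eicoej

eicoej


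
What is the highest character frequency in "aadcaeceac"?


Input: aadcaeceac
Character counts:
  'a': 4
  'c': 3
  'd': 1
  'e': 2
Maximum frequency: 4

4


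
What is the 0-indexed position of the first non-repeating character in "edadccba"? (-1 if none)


Input: edadccba
Character frequencies:
  'a': 2
  'b': 1
  'c': 2
  'd': 2
  'e': 1
Scanning left to right for freq == 1:
  Position 0 ('e'): unique! => answer = 0

0


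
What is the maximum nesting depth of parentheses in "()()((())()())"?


Input: "()()((())()())"
Tracking depth:
  Position 0 '(': depth becomes 1
  Position 1 ')': depth becomes 0
  Position 2 '(': depth becomes 1
  Position 3 ')': depth becomes 0
  Position 4 '(': depth becomes 1
  Position 5 '(': depth becomes 2
  Position 6 '(': depth becomes 3
  Position 7 ')': depth becomes 2
  Position 8 ')': depth becomes 1
  Position 9 '(': depth becomes 2
  Position 10 ')': depth becomes 1
  Position 11 '(': depth becomes 2
  Position 12 ')': depth becomes 1
  Position 13 ')': depth becomes 0
Maximum depth reached: 3

3


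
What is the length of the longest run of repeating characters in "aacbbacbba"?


Input: "aacbbacbba"
Scanning for longest run:
  Position 1 ('a'): continues run of 'a', length=2
  Position 2 ('c'): new char, reset run to 1
  Position 3 ('b'): new char, reset run to 1
  Position 4 ('b'): continues run of 'b', length=2
  Position 5 ('a'): new char, reset run to 1
  Position 6 ('c'): new char, reset run to 1
  Position 7 ('b'): new char, reset run to 1
  Position 8 ('b'): continues run of 'b', length=2
  Position 9 ('a'): new char, reset run to 1
Longest run: 'a' with length 2

2


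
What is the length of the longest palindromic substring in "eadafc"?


Input: "eadafc"
Checking substrings for palindromes:
  [1:4] "ada" (len 3) => palindrome
Longest palindromic substring: "ada" with length 3

3


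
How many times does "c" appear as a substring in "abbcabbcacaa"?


Searching for "c" in "abbcabbcacaa"
Scanning each position:
  Position 0: "a" => no
  Position 1: "b" => no
  Position 2: "b" => no
  Position 3: "c" => MATCH
  Position 4: "a" => no
  Position 5: "b" => no
  Position 6: "b" => no
  Position 7: "c" => MATCH
  Position 8: "a" => no
  Position 9: "c" => MATCH
  Position 10: "a" => no
  Position 11: "a" => no
Total occurrences: 3

3


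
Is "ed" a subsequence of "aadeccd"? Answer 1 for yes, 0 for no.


Check if "ed" is a subsequence of "aadeccd"
Greedy scan:
  Position 0 ('a'): no match needed
  Position 1 ('a'): no match needed
  Position 2 ('d'): no match needed
  Position 3 ('e'): matches sub[0] = 'e'
  Position 4 ('c'): no match needed
  Position 5 ('c'): no match needed
  Position 6 ('d'): matches sub[1] = 'd'
All 2 characters matched => is a subsequence

1


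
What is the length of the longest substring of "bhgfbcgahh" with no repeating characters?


Input: "bhgfbcgahh"
Sliding window (track last position of each char):
  Position 0 ('b'): window [0,0] length 1 -- new best
  Position 1 ('h'): window [0,1] length 2 -- new best
  Position 2 ('g'): window [0,2] length 3 -- new best
  Position 3 ('f'): window [0,3] length 4 -- new best
  Position 4 ('b'): repeat (last at 0), move window start to 1
  Position 4 ('b'): window [1,4] length 4
  Position 5 ('c'): window [1,5] length 5 -- new best
  Position 6 ('g'): repeat (last at 2), move window start to 3
  Position 6 ('g'): window [3,6] length 4
  Position 7 ('a'): window [3,7] length 5
  Position 8 ('h'): window [3,8] length 6 -- new best
  Position 9 ('h'): repeat (last at 8), move window start to 9
  Position 9 ('h'): window [9,9] length 1
Longest substring with no repeats: "fbcgah" with length 6

6


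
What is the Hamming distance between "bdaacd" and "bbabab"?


Comparing "bdaacd" and "bbabab" position by position:
  Position 0: 'b' vs 'b' => same
  Position 1: 'd' vs 'b' => differ
  Position 2: 'a' vs 'a' => same
  Position 3: 'a' vs 'b' => differ
  Position 4: 'c' vs 'a' => differ
  Position 5: 'd' vs 'b' => differ
Total differences (Hamming distance): 4

4


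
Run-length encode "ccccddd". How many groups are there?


Input: ccccddd
Scanning for consecutive runs:
  Group 1: 'c' x 4 (positions 0-3)
  Group 2: 'd' x 3 (positions 4-6)
Total groups: 2

2


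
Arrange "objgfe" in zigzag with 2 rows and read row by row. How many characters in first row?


Zigzag "objgfe" into 2 rows:
Placing characters:
  'o' => row 0
  'b' => row 1
  'j' => row 0
  'g' => row 1
  'f' => row 0
  'e' => row 1
Rows:
  Row 0: "ojf"
  Row 1: "bge"
First row length: 3

3


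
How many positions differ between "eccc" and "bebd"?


Comparing "eccc" and "bebd" position by position:
  Position 0: 'e' vs 'b' => DIFFER
  Position 1: 'c' vs 'e' => DIFFER
  Position 2: 'c' vs 'b' => DIFFER
  Position 3: 'c' vs 'd' => DIFFER
Positions that differ: 4

4


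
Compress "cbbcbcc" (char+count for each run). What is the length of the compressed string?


Input: cbbcbcc
Runs:
  'c' x 1 => "c1"
  'b' x 2 => "b2"
  'c' x 1 => "c1"
  'b' x 1 => "b1"
  'c' x 2 => "c2"
Compressed: "c1b2c1b1c2"
Compressed length: 10

10


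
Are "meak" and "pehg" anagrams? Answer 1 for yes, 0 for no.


Strings: "meak", "pehg"
Sorted first:  aekm
Sorted second: eghp
Differ at position 0: 'a' vs 'e' => not anagrams

0


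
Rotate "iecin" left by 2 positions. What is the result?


Input: "iecin", rotate left by 2
First 2 characters: "ie"
Remaining characters: "cin"
Concatenate remaining + first: "cin" + "ie" = "cinie"

cinie


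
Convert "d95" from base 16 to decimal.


Input: "d95" in base 16
Positional expansion:
  Digit 'd' (value 13) x 16^2 = 3328
  Digit '9' (value 9) x 16^1 = 144
  Digit '5' (value 5) x 16^0 = 5
Sum = 3477

3477


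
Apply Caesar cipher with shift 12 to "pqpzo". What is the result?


Caesar cipher: shift "pqpzo" by 12
  'p' (pos 15) + 12 = pos 1 = 'b'
  'q' (pos 16) + 12 = pos 2 = 'c'
  'p' (pos 15) + 12 = pos 1 = 'b'
  'z' (pos 25) + 12 = pos 11 = 'l'
  'o' (pos 14) + 12 = pos 0 = 'a'
Result: bcbla

bcbla


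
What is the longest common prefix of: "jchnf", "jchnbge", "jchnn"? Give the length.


Words: jchnf, jchnbge, jchnn
  Position 0: all 'j' => match
  Position 1: all 'c' => match
  Position 2: all 'h' => match
  Position 3: all 'n' => match
  Position 4: ('f', 'b', 'n') => mismatch, stop
LCP = "jchn" (length 4)

4


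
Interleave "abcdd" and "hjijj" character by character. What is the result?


Interleaving "abcdd" and "hjijj":
  Position 0: 'a' from first, 'h' from second => "ah"
  Position 1: 'b' from first, 'j' from second => "bj"
  Position 2: 'c' from first, 'i' from second => "ci"
  Position 3: 'd' from first, 'j' from second => "dj"
  Position 4: 'd' from first, 'j' from second => "dj"
Result: ahbjcidjdj

ahbjcidjdj


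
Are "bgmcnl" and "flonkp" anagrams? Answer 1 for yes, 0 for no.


Strings: "bgmcnl", "flonkp"
Sorted first:  bcglmn
Sorted second: fklnop
Differ at position 0: 'b' vs 'f' => not anagrams

0


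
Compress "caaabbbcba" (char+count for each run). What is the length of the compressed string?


Input: caaabbbcba
Runs:
  'c' x 1 => "c1"
  'a' x 3 => "a3"
  'b' x 3 => "b3"
  'c' x 1 => "c1"
  'b' x 1 => "b1"
  'a' x 1 => "a1"
Compressed: "c1a3b3c1b1a1"
Compressed length: 12

12


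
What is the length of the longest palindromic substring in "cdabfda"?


Input: "cdabfda"
Checking substrings for palindromes:
  No multi-char palindromic substrings found
Longest palindromic substring: "c" with length 1

1


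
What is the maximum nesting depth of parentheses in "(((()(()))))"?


Input: "(((()(()))))"
Tracking depth:
  Position 0 '(': depth becomes 1
  Position 1 '(': depth becomes 2
  Position 2 '(': depth becomes 3
  Position 3 '(': depth becomes 4
  Position 4 ')': depth becomes 3
  Position 5 '(': depth becomes 4
  Position 6 '(': depth becomes 5
  Position 7 ')': depth becomes 4
  Position 8 ')': depth becomes 3
  Position 9 ')': depth becomes 2
  Position 10 ')': depth becomes 1
  Position 11 ')': depth becomes 0
Maximum depth reached: 5

5


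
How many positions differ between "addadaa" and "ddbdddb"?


Comparing "addadaa" and "ddbdddb" position by position:
  Position 0: 'a' vs 'd' => DIFFER
  Position 1: 'd' vs 'd' => same
  Position 2: 'd' vs 'b' => DIFFER
  Position 3: 'a' vs 'd' => DIFFER
  Position 4: 'd' vs 'd' => same
  Position 5: 'a' vs 'd' => DIFFER
  Position 6: 'a' vs 'b' => DIFFER
Positions that differ: 5

5


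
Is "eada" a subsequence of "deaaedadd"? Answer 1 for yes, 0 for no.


Check if "eada" is a subsequence of "deaaedadd"
Greedy scan:
  Position 0 ('d'): no match needed
  Position 1 ('e'): matches sub[0] = 'e'
  Position 2 ('a'): matches sub[1] = 'a'
  Position 3 ('a'): no match needed
  Position 4 ('e'): no match needed
  Position 5 ('d'): matches sub[2] = 'd'
  Position 6 ('a'): matches sub[3] = 'a'
  Position 7 ('d'): no match needed
  Position 8 ('d'): no match needed
All 4 characters matched => is a subsequence

1


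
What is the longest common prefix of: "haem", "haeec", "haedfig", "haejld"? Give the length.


Words: haem, haeec, haedfig, haejld
  Position 0: all 'h' => match
  Position 1: all 'a' => match
  Position 2: all 'e' => match
  Position 3: ('m', 'e', 'd', 'j') => mismatch, stop
LCP = "hae" (length 3)

3


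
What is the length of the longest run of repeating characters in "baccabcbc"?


Input: "baccabcbc"
Scanning for longest run:
  Position 1 ('a'): new char, reset run to 1
  Position 2 ('c'): new char, reset run to 1
  Position 3 ('c'): continues run of 'c', length=2
  Position 4 ('a'): new char, reset run to 1
  Position 5 ('b'): new char, reset run to 1
  Position 6 ('c'): new char, reset run to 1
  Position 7 ('b'): new char, reset run to 1
  Position 8 ('c'): new char, reset run to 1
Longest run: 'c' with length 2

2


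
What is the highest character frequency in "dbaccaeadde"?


Input: dbaccaeadde
Character counts:
  'a': 3
  'b': 1
  'c': 2
  'd': 3
  'e': 2
Maximum frequency: 3

3


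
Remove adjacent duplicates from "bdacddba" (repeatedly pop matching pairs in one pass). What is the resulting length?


Input: bdacddba
Stack-based adjacent duplicate removal:
  Read 'b': push. Stack: b
  Read 'd': push. Stack: bd
  Read 'a': push. Stack: bda
  Read 'c': push. Stack: bdac
  Read 'd': push. Stack: bdacd
  Read 'd': matches stack top 'd' => pop. Stack: bdac
  Read 'b': push. Stack: bdacb
  Read 'a': push. Stack: bdacba
Final stack: "bdacba" (length 6)

6


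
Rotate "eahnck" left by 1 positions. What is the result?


Input: "eahnck", rotate left by 1
First 1 characters: "e"
Remaining characters: "ahnck"
Concatenate remaining + first: "ahnck" + "e" = "ahncke"

ahncke


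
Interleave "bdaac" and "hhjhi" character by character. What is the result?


Interleaving "bdaac" and "hhjhi":
  Position 0: 'b' from first, 'h' from second => "bh"
  Position 1: 'd' from first, 'h' from second => "dh"
  Position 2: 'a' from first, 'j' from second => "aj"
  Position 3: 'a' from first, 'h' from second => "ah"
  Position 4: 'c' from first, 'i' from second => "ci"
Result: bhdhajahci

bhdhajahci


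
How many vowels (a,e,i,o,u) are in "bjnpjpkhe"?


Input: bjnpjpkhe
Checking each character:
  'b' at position 0: consonant
  'j' at position 1: consonant
  'n' at position 2: consonant
  'p' at position 3: consonant
  'j' at position 4: consonant
  'p' at position 5: consonant
  'k' at position 6: consonant
  'h' at position 7: consonant
  'e' at position 8: vowel (running total: 1)
Total vowels: 1

1


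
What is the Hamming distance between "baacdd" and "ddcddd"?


Comparing "baacdd" and "ddcddd" position by position:
  Position 0: 'b' vs 'd' => differ
  Position 1: 'a' vs 'd' => differ
  Position 2: 'a' vs 'c' => differ
  Position 3: 'c' vs 'd' => differ
  Position 4: 'd' vs 'd' => same
  Position 5: 'd' vs 'd' => same
Total differences (Hamming distance): 4

4


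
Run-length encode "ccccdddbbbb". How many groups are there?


Input: ccccdddbbbb
Scanning for consecutive runs:
  Group 1: 'c' x 4 (positions 0-3)
  Group 2: 'd' x 3 (positions 4-6)
  Group 3: 'b' x 4 (positions 7-10)
Total groups: 3

3


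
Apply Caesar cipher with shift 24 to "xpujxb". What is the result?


Caesar cipher: shift "xpujxb" by 24
  'x' (pos 23) + 24 = pos 21 = 'v'
  'p' (pos 15) + 24 = pos 13 = 'n'
  'u' (pos 20) + 24 = pos 18 = 's'
  'j' (pos 9) + 24 = pos 7 = 'h'
  'x' (pos 23) + 24 = pos 21 = 'v'
  'b' (pos 1) + 24 = pos 25 = 'z'
Result: vnshvz

vnshvz


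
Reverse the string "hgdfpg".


Input: hgdfpg
Reading characters right to left:
  Position 5: 'g'
  Position 4: 'p'
  Position 3: 'f'
  Position 2: 'd'
  Position 1: 'g'
  Position 0: 'h'
Reversed: gpfdgh

gpfdgh


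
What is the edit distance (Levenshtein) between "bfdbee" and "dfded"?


Computing edit distance: "bfdbee" -> "dfded"
DP table:
           d    f    d    e    d
      0    1    2    3    4    5
  b   1    1    2    3    4    5
  f   2    2    1    2    3    4
  d   3    2    2    1    2    3
  b   4    3    3    2    2    3
  e   5    4    4    3    2    3
  e   6    5    5    4    3    3
Edit distance = dp[6][5] = 3

3


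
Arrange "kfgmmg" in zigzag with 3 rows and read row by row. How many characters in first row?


Zigzag "kfgmmg" into 3 rows:
Placing characters:
  'k' => row 0
  'f' => row 1
  'g' => row 2
  'm' => row 1
  'm' => row 0
  'g' => row 1
Rows:
  Row 0: "km"
  Row 1: "fmg"
  Row 2: "g"
First row length: 2

2


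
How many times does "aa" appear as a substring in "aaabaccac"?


Searching for "aa" in "aaabaccac"
Scanning each position:
  Position 0: "aa" => MATCH
  Position 1: "aa" => MATCH
  Position 2: "ab" => no
  Position 3: "ba" => no
  Position 4: "ac" => no
  Position 5: "cc" => no
  Position 6: "ca" => no
  Position 7: "ac" => no
Total occurrences: 2

2


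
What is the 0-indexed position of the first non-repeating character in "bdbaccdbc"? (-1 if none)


Input: bdbaccdbc
Character frequencies:
  'a': 1
  'b': 3
  'c': 3
  'd': 2
Scanning left to right for freq == 1:
  Position 0 ('b'): freq=3, skip
  Position 1 ('d'): freq=2, skip
  Position 2 ('b'): freq=3, skip
  Position 3 ('a'): unique! => answer = 3

3


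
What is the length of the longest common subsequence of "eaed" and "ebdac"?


LCS of "eaed" and "ebdac"
DP table:
           e    b    d    a    c
      0    0    0    0    0    0
  e   0    1    1    1    1    1
  a   0    1    1    1    2    2
  e   0    1    1    1    2    2
  d   0    1    1    2    2    2
LCS length = dp[4][5] = 2

2


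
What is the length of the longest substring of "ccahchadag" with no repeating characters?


Input: "ccahchadag"
Sliding window (track last position of each char):
  Position 0 ('c'): window [0,0] length 1 -- new best
  Position 1 ('c'): repeat (last at 0), move window start to 1
  Position 1 ('c'): window [1,1] length 1
  Position 2 ('a'): window [1,2] length 2 -- new best
  Position 3 ('h'): window [1,3] length 3 -- new best
  Position 4 ('c'): repeat (last at 1), move window start to 2
  Position 4 ('c'): window [2,4] length 3
  Position 5 ('h'): repeat (last at 3), move window start to 4
  Position 5 ('h'): window [4,5] length 2
  Position 6 ('a'): window [4,6] length 3
  Position 7 ('d'): window [4,7] length 4 -- new best
  Position 8 ('a'): repeat (last at 6), move window start to 7
  Position 8 ('a'): window [7,8] length 2
  Position 9 ('g'): window [7,9] length 3
Longest substring with no repeats: "chad" with length 4

4


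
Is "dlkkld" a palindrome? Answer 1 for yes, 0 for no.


Input: dlkkld
Reversed: dlkkld
  Compare pos 0 ('d') with pos 5 ('d'): match
  Compare pos 1 ('l') with pos 4 ('l'): match
  Compare pos 2 ('k') with pos 3 ('k'): match
Result: palindrome

1


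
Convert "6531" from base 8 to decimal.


Input: "6531" in base 8
Positional expansion:
  Digit '6' (value 6) x 8^3 = 3072
  Digit '5' (value 5) x 8^2 = 320
  Digit '3' (value 3) x 8^1 = 24
  Digit '1' (value 1) x 8^0 = 1
Sum = 3417

3417


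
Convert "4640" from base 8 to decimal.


Input: "4640" in base 8
Positional expansion:
  Digit '4' (value 4) x 8^3 = 2048
  Digit '6' (value 6) x 8^2 = 384
  Digit '4' (value 4) x 8^1 = 32
  Digit '0' (value 0) x 8^0 = 0
Sum = 2464

2464


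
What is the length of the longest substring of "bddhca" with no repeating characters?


Input: "bddhca"
Sliding window (track last position of each char):
  Position 0 ('b'): window [0,0] length 1 -- new best
  Position 1 ('d'): window [0,1] length 2 -- new best
  Position 2 ('d'): repeat (last at 1), move window start to 2
  Position 2 ('d'): window [2,2] length 1
  Position 3 ('h'): window [2,3] length 2
  Position 4 ('c'): window [2,4] length 3 -- new best
  Position 5 ('a'): window [2,5] length 4 -- new best
Longest substring with no repeats: "dhca" with length 4

4


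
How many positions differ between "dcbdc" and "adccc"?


Comparing "dcbdc" and "adccc" position by position:
  Position 0: 'd' vs 'a' => DIFFER
  Position 1: 'c' vs 'd' => DIFFER
  Position 2: 'b' vs 'c' => DIFFER
  Position 3: 'd' vs 'c' => DIFFER
  Position 4: 'c' vs 'c' => same
Positions that differ: 4

4


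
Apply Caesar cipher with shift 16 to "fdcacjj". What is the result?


Caesar cipher: shift "fdcacjj" by 16
  'f' (pos 5) + 16 = pos 21 = 'v'
  'd' (pos 3) + 16 = pos 19 = 't'
  'c' (pos 2) + 16 = pos 18 = 's'
  'a' (pos 0) + 16 = pos 16 = 'q'
  'c' (pos 2) + 16 = pos 18 = 's'
  'j' (pos 9) + 16 = pos 25 = 'z'
  'j' (pos 9) + 16 = pos 25 = 'z'
Result: vtsqszz

vtsqszz


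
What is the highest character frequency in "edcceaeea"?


Input: edcceaeea
Character counts:
  'a': 2
  'c': 2
  'd': 1
  'e': 4
Maximum frequency: 4

4


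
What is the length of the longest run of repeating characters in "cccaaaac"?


Input: "cccaaaac"
Scanning for longest run:
  Position 1 ('c'): continues run of 'c', length=2
  Position 2 ('c'): continues run of 'c', length=3
  Position 3 ('a'): new char, reset run to 1
  Position 4 ('a'): continues run of 'a', length=2
  Position 5 ('a'): continues run of 'a', length=3
  Position 6 ('a'): continues run of 'a', length=4
  Position 7 ('c'): new char, reset run to 1
Longest run: 'a' with length 4

4


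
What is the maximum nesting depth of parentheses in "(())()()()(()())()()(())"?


Input: "(())()()()(()())()()(())"
Tracking depth:
  Position 0 '(': depth becomes 1
  Position 1 '(': depth becomes 2
  Position 2 ')': depth becomes 1
  Position 3 ')': depth becomes 0
  Position 4 '(': depth becomes 1
  Position 5 ')': depth becomes 0
  Position 6 '(': depth becomes 1
  Position 7 ')': depth becomes 0
  Position 8 '(': depth becomes 1
  Position 9 ')': depth becomes 0
  Position 10 '(': depth becomes 1
  Position 11 '(': depth becomes 2
  Position 12 ')': depth becomes 1
  Position 13 '(': depth becomes 2
  Position 14 ')': depth becomes 1
  Position 15 ')': depth becomes 0
  Position 16 '(': depth becomes 1
  Position 17 ')': depth becomes 0
  Position 18 '(': depth becomes 1
  Position 19 ')': depth becomes 0
  Position 20 '(': depth becomes 1
  Position 21 '(': depth becomes 2
  Position 22 ')': depth becomes 1
  Position 23 ')': depth becomes 0
Maximum depth reached: 2

2
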